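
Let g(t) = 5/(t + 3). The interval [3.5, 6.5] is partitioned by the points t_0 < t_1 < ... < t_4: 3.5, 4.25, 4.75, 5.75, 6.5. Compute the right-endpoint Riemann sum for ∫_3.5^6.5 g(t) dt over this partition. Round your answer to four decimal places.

Subinterval widths: 0.75, 0.5, 1, 0.75.
Right endpoints: 4.25, 4.75, 5.75, 6.5.
g(4.25) = 20/29, g(4.75) = 20/31, g(5.75) = 4/7, g(6.5) = 10/19.
Sum = Σ Δt_i · g(t_i).
Sum ≈ 1.8060.

1.8060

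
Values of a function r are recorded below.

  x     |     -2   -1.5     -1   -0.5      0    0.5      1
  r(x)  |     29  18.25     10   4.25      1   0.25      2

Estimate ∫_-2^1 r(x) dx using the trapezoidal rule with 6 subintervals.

Δx = 0.5.
T_6 = (0.5/2)·[29 + 2·18.25 + 2·10 + 2·4.25 + 2·1 + 2·0.25 + 2] = 24.625.

24.625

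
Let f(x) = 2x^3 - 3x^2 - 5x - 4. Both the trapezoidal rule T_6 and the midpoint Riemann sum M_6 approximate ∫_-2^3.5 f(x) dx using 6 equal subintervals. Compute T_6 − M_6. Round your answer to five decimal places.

T_6 ≈ -25.3133681.
M_6 ≈ -27.0464410.
T_6 − M_6 ≈ 1.73307.

1.73307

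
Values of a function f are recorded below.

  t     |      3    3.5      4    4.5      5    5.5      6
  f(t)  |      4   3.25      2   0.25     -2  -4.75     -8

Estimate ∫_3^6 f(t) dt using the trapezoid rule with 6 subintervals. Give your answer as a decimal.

-1.625

Δt = 0.5.
T_6 = (0.5/2)·[4 + 2·3.25 + 2·2 + 2·0.25 + 2·(-2) + 2·(-4.75) + (-8)] = -1.625.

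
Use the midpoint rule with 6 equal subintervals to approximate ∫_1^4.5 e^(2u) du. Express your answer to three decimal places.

Δu = (4.5 − 1)/6 = 7/12.
Midpoints: 31/24, 1.875, 59/24, 73/24, 3.625, 101/24.
f(31/24) ≈ 13.241, f(1.875) ≈ 42.521, f(59/24) ≈ 136.547, f(73/24) ≈ 438.488, f(3.625) ≈ 1408.105, f(101/24) ≈ 4521.806.
Sum = Δu · [f(31/24) + f(1.875) + f(59/24) + ...].
Sum ≈ 3827.080.

3827.080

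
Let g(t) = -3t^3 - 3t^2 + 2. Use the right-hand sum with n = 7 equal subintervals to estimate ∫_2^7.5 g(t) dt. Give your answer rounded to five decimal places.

Δt = (7.5 − 2)/7 = 11/14.
Right endpoints: 39/14, 25/7, 61/14, 36/7, 83/14, 47/7, 7.5.
g(39/14) = -236351/2744, g(25/7) = -59314/343, g(61/14) = -831737/2744, g(36/7) = -166498/343, g(83/14) = -1999211/2744, g(47/7) = -357172/343, g(7.5) = -1432.375.
Sum = Δt · [g(39/14) + g(25/7) + g(61/14) + ...].
Sum ≈ -3339.17347.

-3339.17347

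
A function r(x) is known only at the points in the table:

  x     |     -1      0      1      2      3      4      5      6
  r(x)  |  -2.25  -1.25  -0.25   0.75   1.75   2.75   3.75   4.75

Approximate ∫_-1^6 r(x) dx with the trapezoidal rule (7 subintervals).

Δx = 1.
T_7 = (1/2)·[(-2.25) + 2·(-1.25) + 2·(-0.25) + 2·0.75 + 2·1.75 + 2·2.75 + 2·3.75 + 4.75] = 8.75.

8.75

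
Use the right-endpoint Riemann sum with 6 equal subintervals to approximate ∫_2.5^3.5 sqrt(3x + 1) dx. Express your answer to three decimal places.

Δx = (3.5 − 2.5)/6 = 1/6.
Right endpoints: 8/3, 17/6, 3, 19/6, 10/3, 3.5.
f(8/3) ≈ 3.000, f(17/6) ≈ 3.082, f(3) ≈ 3.162, f(19/6) ≈ 3.240, f(10/3) ≈ 3.317, f(3.5) ≈ 3.391.
Sum = Δx · [f(8/3) + f(17/6) + f(3) + ...].
Sum ≈ 3.199.

3.199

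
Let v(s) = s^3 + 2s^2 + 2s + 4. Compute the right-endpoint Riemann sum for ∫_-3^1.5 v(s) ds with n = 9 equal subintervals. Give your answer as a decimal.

Δs = (1.5 − (-3))/9 = 0.5.
Right endpoints: -2.5, -2, -1.5, -1, -0.5, 0, 0.5, 1, 1.5.
v(-2.5) = -4.125, v(-2) = 0, v(-1.5) = 2.125, v(-1) = 3, v(-0.5) = 3.375, v(0) = 4, v(0.5) = 5.625, v(1) = 9, v(1.5) = 14.875.
Sum = Δs · [v(-2.5) + v(-2) + v(-1.5) + ...].
Sum = 18.9375.

18.9375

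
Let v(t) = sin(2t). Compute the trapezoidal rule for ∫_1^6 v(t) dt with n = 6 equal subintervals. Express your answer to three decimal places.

Δt = (6 − 1)/6 = 5/6.
v(1) ≈ 0.909, v(11/6) ≈ -0.501, v(8/3) ≈ -0.813, v(3.5) ≈ 0.657, v(13/3) ≈ 0.688, v(31/6) ≈ -0.789, v(6) ≈ -0.537.
T_6 = (Δt/2)·[v(t_0) + 2v(t_1) + ... + 2v(t_{5}) + v(t_6)].
Sum ≈ -0.477.

-0.477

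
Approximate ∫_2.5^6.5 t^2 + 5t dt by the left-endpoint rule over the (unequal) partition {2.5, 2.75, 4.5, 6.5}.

Subinterval widths: 0.25, 1.75, 2.
Left endpoints: 2.5, 2.75, 4.5.
f(2.5) = 18.75, f(2.75) = 21.3125, f(4.5) = 42.75.
Sum = Σ Δt_i · f(t_i).
Sum = 127.484375.

127.484375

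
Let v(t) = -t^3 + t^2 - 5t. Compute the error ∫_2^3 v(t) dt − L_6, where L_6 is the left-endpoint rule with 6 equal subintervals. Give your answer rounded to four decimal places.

-1.5532

Exact integral: ∫_2^3 v(t) dt ≈ -22.416667.
L_6 ≈ -20.863426.
Error ≈ -22.416667 − (-20.863426) ≈ -1.5532.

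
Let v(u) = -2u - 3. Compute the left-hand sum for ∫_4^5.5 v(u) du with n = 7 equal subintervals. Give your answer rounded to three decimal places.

-18.429

Δu = (5.5 − 4)/7 = 3/14.
Left endpoints: 4, 59/14, 31/7, 65/14, 34/7, 71/14, 37/7.
v(4) = -11, v(59/14) = -80/7, v(31/7) = -83/7, v(65/14) = -86/7, v(34/7) = -89/7, v(71/14) = -92/7, v(37/7) = -95/7.
Sum = Δu · [v(4) + v(59/14) + v(31/7) + ...].
Sum ≈ -18.429.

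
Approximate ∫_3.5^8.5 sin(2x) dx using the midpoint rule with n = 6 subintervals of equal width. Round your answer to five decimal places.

Δx = (8.5 − 3.5)/6 = 5/6.
Midpoints: 47/12, 4.75, 67/12, 77/12, 7.25, 97/12.
f(47/12) ≈ 0.99979, f(4.75) ≈ -0.07515, f(67/12) ≈ -0.98540, f(77/12) ≈ 0.26380, f(7.25) ≈ 0.93490, f(97/12) ≈ -0.44279.
Sum = Δx · [f(47/12) + f(4.75) + f(67/12) + ...].
Sum ≈ 0.57929.

0.57929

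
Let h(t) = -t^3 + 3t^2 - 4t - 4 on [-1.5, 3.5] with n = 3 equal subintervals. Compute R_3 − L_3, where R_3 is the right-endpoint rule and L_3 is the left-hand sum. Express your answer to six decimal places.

-60.416667

R_3 ≈ -60.20833333.
L_3 ≈ 0.20833333.
R_3 − L_3 ≈ -60.416667.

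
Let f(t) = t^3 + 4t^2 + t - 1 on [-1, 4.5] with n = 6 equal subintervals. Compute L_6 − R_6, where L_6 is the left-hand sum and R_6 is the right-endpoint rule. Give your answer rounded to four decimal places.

-160.0729

L_6 ≈ 156.312355.
R_6 ≈ 316.385272.
L_6 − R_6 ≈ -160.0729.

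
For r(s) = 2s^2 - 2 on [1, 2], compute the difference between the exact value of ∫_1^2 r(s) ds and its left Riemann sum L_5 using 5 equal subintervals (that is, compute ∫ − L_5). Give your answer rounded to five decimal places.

Exact integral: ∫_1^2 r(s) ds ≈ 2.6666667.
L_5 = 2.08.
Error ≈ 2.6666667 − 2.08 ≈ 0.58667.

0.58667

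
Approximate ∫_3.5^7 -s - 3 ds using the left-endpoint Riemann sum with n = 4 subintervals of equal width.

-27.34375

Δs = (7 − 3.5)/4 = 0.875.
Left endpoints: 3.5, 4.375, 5.25, 6.125.
f(3.5) = -6.5, f(4.375) = -7.375, f(5.25) = -8.25, f(6.125) = -9.125.
Sum = Δs · [f(3.5) + f(4.375) + f(5.25) + f(6.125)].
Sum = -27.34375.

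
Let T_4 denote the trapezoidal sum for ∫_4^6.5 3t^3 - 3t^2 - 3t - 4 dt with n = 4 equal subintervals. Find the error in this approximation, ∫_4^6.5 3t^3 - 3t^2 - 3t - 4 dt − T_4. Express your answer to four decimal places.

Exact integral: ∫_4^6.5 f(t) dt = 886.796875.
T_4 ≈ 893.999023.
Error ≈ 886.796875 − 893.999023 ≈ -7.2021.

-7.2021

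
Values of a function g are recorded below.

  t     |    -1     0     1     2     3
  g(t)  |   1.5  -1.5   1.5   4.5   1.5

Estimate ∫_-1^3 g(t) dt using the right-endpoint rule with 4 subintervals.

6

Δt = 1.
Sum = 1·[(-1.5) + 1.5 + 4.5 + 1.5] = 6.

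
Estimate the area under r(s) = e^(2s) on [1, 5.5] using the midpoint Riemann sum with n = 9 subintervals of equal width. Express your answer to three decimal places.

Δs = (5.5 − 1)/9 = 0.5.
Midpoints: 1.25, 1.75, 2.25, 2.75, 3.25, 3.75, 4.25, 4.75, 5.25.
r(1.25) ≈ 12.182, r(1.75) ≈ 33.115, r(2.25) ≈ 90.017, r(2.75) ≈ 244.692, r(3.25) ≈ 665.142, r(3.75) ≈ 1808.042, r(4.25) ≈ 4914.769, r(4.75) ≈ 13359.727, r(5.25) ≈ 36315.503.
Sum = Δs · [r(1.25) + r(1.75) + r(2.25) + ...].
Sum ≈ 28721.595.

28721.595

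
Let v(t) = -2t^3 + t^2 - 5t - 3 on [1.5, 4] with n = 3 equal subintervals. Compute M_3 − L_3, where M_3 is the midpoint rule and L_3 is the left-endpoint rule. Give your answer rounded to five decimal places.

M_3 ≈ -144.8929398.
L_3 ≈ -101.6203704.
M_3 − L_3 ≈ -43.27257.

-43.27257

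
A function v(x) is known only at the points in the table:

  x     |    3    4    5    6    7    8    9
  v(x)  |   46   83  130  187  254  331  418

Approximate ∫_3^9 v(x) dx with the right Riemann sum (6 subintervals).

1403

Δx = 1.
Sum = 1·[83 + 130 + 187 + 254 + 331 + 418] = 1403.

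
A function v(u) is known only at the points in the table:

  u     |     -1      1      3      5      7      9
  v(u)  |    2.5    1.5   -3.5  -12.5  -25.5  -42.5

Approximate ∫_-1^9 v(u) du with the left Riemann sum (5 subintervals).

Δu = 2.
Sum = 2·[2.5 + 1.5 + (-3.5) + (-12.5) + (-25.5)] = -75.

-75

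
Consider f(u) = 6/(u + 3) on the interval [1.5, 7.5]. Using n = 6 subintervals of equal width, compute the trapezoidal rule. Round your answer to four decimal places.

5.1038

Δu = (7.5 − 1.5)/6 = 1.
f(1.5) = 4/3, f(2.5) = 12/11, f(3.5) = 12/13, f(4.5) = 0.8, f(5.5) = 12/17, f(6.5) = 12/19, f(7.5) = 4/7.
T_6 = (Δu/2)·[f(u_0) + 2f(u_1) + ... + 2f(u_{5}) + f(u_6)].
Sum ≈ 5.1038.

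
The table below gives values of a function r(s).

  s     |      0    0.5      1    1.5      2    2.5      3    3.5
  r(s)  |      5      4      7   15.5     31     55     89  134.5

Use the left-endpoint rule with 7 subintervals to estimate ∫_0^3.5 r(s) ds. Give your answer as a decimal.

Δs = 0.5.
Sum = 0.5·[5 + 4 + 7 + 15.5 + 31 + 55 + 89] = 103.25.

103.25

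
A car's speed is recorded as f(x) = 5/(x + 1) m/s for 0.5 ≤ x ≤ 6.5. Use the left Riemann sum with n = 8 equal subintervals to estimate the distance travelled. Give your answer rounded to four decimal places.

9.1448

Δx = (6.5 − 0.5)/8 = 0.75.
Left endpoints: 0.5, 1.25, 2, 2.75, 3.5, 4.25, 5, 5.75.
f(0.5) = 10/3, f(1.25) = 20/9, f(2) = 5/3, f(2.75) = 4/3, f(3.5) = 10/9, f(4.25) = 20/21, f(5) = 5/6, f(5.75) = 20/27.
Sum = Δx · [f(0.5) + f(1.25) + f(2) + ...].
Sum ≈ 9.1448.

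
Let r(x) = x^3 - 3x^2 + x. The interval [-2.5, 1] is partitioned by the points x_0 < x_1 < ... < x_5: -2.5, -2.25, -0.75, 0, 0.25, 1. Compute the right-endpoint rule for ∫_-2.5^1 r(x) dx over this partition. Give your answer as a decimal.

Subinterval widths: 0.25, 1.5, 0.75, 0.25, 0.75.
Right endpoints: -2.25, -0.75, 0, 0.25, 1.
r(-2.25) = -28.828125, r(-0.75) = -2.859375, r(0) = 0, r(0.25) = 0.078125, r(1) = -1.
Sum = Σ Δx_i · r(x_i).
Sum = -12.2265625.

-12.2265625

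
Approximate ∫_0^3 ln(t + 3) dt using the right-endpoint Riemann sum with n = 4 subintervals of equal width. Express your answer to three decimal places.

Δt = (3 − 0)/4 = 0.75.
Right endpoints: 0.75, 1.5, 2.25, 3.
f(0.75) ≈ 1.322, f(1.5) ≈ 1.504, f(2.25) ≈ 1.658, f(3) ≈ 1.792.
Sum = Δt · [f(0.75) + f(1.5) + f(2.25) + f(3)].
Sum ≈ 4.707.

4.707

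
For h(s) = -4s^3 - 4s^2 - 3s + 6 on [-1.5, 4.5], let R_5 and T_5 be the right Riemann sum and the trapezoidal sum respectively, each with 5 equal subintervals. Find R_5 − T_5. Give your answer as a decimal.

-280.8

R_5 = -834.48.
T_5 = -553.68.
R_5 − T_5 = -280.8.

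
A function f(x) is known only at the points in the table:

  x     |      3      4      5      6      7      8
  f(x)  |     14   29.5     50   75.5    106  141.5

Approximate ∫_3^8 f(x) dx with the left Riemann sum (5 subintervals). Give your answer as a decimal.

275

Δx = 1.
Sum = 1·[14 + 29.5 + 50 + 75.5 + 106] = 275.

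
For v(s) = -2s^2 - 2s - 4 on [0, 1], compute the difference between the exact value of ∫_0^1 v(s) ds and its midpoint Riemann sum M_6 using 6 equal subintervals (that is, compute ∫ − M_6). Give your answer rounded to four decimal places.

-0.0046

Exact integral: ∫_0^1 v(s) ds ≈ -5.666667.
M_6 ≈ -5.662037.
Error ≈ -5.666667 − (-5.662037) ≈ -0.0046.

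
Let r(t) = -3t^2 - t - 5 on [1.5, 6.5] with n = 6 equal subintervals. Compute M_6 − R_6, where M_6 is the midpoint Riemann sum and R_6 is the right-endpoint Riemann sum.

54.6875

M_6 ≈ -315.381944.
R_6 ≈ -370.069444.
M_6 − R_6 = 54.6875.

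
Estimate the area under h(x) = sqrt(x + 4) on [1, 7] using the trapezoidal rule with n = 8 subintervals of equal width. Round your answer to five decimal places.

Δx = (7 − 1)/8 = 0.75.
h(1) ≈ 2.23607, h(1.75) ≈ 2.39792, h(2.5) ≈ 2.54951, h(3.25) ≈ 2.69258, h(4) ≈ 2.82843, h(4.75) ≈ 2.95804, h(5.5) ≈ 3.08221, h(6.25) ≈ 3.20156, h(7) ≈ 3.31662.
T_8 = (Δx/2)·[h(x_0) + 2h(x_1) + ... + 2h(x_{7}) + h(x_8)].
Sum ≈ 16.86494.

16.86494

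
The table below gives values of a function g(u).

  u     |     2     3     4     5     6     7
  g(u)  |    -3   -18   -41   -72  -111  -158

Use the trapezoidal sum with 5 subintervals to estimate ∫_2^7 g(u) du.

Δu = 1.
T_5 = (1/2)·[(-3) + 2·(-18) + 2·(-41) + 2·(-72) + 2·(-111) + (-158)] = -322.5.

-322.5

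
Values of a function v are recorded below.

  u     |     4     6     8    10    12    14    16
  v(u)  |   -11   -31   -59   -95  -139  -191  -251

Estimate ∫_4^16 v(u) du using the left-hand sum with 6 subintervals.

-1052

Δu = 2.
Sum = 2·[(-11) + (-31) + (-59) + (-95) + (-139) + (-191)] = -1052.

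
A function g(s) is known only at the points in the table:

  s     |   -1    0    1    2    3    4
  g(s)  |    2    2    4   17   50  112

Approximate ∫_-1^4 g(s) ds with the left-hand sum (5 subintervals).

75

Δs = 1.
Sum = 1·[2 + 2 + 4 + 17 + 50] = 75.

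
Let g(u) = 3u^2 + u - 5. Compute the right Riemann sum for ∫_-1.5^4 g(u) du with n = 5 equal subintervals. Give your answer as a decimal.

Δu = (4 − (-1.5))/5 = 1.1.
Right endpoints: -0.4, 0.7, 1.8, 2.9, 4.
g(-0.4) = -4.92, g(0.7) = -2.83, g(1.8) = 6.52, g(2.9) = 23.13, g(4) = 47.
Sum = Δu · [g(-0.4) + g(0.7) + g(1.8) + g(2.9) + g(4)].
Sum = 75.79.

75.79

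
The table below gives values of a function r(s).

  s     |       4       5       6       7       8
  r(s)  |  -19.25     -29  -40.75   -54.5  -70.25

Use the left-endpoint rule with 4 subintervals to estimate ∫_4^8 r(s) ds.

-143.5

Δs = 1.
Sum = 1·[(-19.25) + (-29) + (-40.75) + (-54.5)] = -143.5.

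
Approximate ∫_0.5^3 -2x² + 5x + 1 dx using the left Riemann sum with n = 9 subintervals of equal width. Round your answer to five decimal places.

7.08848

Δx = (3 − 0.5)/9 = 5/18.
Left endpoints: 0.5, 7/9, 19/18, 4/3, 29/18, 17/9, 13/6, 22/9, 49/18.
f(0.5) = 3, f(7/9) = 298/81, f(19/18) = 328/81, f(4/3) = 37/9, f(29/18) = 313/81, f(17/9) = 268/81, f(13/6) = 22/9, f(22/9) = 103/81, f(49/18) = -17/81.
Sum = Δx · [f(0.5) + f(7/9) + f(19/18) + ...].
Sum ≈ 7.08848.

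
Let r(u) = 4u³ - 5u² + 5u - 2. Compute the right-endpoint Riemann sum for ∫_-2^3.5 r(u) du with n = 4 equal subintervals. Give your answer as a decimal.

Δu = (3.5 − (-2))/4 = 1.375.
Right endpoints: -0.625, 0.75, 2.125, 3.5.
r(-0.625) = -8.0546875, r(0.75) = 0.625, r(2.125) = 24.4296875, r(3.5) = 125.75.
Sum = Δu · [r(-0.625) + r(0.75) + r(2.125) + r(3.5)].
Sum = 196.28125.

196.28125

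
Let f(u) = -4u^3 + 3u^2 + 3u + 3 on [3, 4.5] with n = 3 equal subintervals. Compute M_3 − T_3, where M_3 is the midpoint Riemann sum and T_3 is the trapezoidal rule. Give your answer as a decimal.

M_3 = -242.25.
T_3 = -246.1875.
M_3 − T_3 = 3.9375.

3.9375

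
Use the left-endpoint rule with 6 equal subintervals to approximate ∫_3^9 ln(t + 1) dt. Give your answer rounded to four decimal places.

Δt = (9 − 3)/6 = 1.
Left endpoints: 3, 4, 5, 6, 7, 8.
f(3) ≈ 1.3863, f(4) ≈ 1.6094, f(5) ≈ 1.7918, f(6) ≈ 1.9459, f(7) ≈ 2.0794, f(8) ≈ 2.1972.
Sum = Δt · [f(3) + f(4) + f(5) + ...].
Sum ≈ 11.0101.

11.0101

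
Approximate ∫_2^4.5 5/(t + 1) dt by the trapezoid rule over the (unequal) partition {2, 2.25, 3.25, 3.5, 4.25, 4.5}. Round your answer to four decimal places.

Subinterval widths: 0.25, 1, 0.25, 0.75, 0.25.
f(2) = 5/3, f(2.25) = 20/13, f(3.25) = 20/17, f(3.5) = 10/9, f(4.25) = 20/21, f(4.5) = 10/11.
On each subinterval the trapezoid contributes (Δt_i/2)·[f(t_{i-1}) + f(t_i)].
Sum ≈ 3.0505.

3.0505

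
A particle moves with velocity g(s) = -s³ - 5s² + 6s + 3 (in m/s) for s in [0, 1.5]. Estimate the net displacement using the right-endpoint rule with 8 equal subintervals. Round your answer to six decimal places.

Δs = (1.5 − 0)/8 = 0.1875.
Right endpoints: 0.1875, 0.375, 0.5625, 0.75, 0.9375, 1.125, 1.3125, 1.5.
g(0.1875) = 16149/4096, g(0.375) = 2301/512, g(0.5625) = 18903/4096, g(0.75) = 4.265625, g(0.9375) = 13953/4096, g(1.125) = 1023/512, g(1.3125) = 3/4096, g(1.5) = -2.625.
Sum = Δs · [g(0.1875) + g(0.375) + g(0.5625) + ...].
Sum ≈ 3.768311.

3.768311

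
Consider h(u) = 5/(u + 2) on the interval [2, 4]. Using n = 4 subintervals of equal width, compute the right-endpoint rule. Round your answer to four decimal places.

Δu = (4 − 2)/4 = 0.5.
Right endpoints: 2.5, 3, 3.5, 4.
h(2.5) = 10/9, h(3) = 1, h(3.5) = 10/11, h(4) = 5/6.
Sum = Δu · [h(2.5) + h(3) + h(3.5) + h(4)].
Sum ≈ 1.9268.

1.9268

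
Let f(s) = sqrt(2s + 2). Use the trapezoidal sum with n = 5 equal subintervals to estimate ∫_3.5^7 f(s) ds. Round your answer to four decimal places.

Δs = (7 − 3.5)/5 = 0.7.
f(3.5) ≈ 3.0000, f(4.2) ≈ 3.2249, f(4.9) ≈ 3.4351, f(5.6) ≈ 3.6332, f(6.3) ≈ 3.8210, f(7) ≈ 4.0000.
T_5 = (Δs/2)·[f(s_0) + 2f(s_1) + ... + 2f(s_{4}) + f(s_5)].
Sum ≈ 12.3299.

12.3299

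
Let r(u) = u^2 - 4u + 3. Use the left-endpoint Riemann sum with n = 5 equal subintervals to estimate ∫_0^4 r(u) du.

1.76

Δu = (4 − 0)/5 = 0.8.
Left endpoints: 0, 0.8, 1.6, 2.4, 3.2.
r(0) = 3, r(0.8) = 0.44, r(1.6) = -0.84, r(2.4) = -0.84, r(3.2) = 0.44.
Sum = Δu · [r(0) + r(0.8) + r(1.6) + r(2.4) + r(3.2)].
Sum = 1.76.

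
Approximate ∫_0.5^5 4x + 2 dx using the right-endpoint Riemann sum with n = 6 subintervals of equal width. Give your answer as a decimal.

Δx = (5 − 0.5)/6 = 0.75.
Right endpoints: 1.25, 2, 2.75, 3.5, 4.25, 5.
f(1.25) = 7, f(2) = 10, f(2.75) = 13, f(3.5) = 16, f(4.25) = 19, f(5) = 22.
Sum = Δx · [f(1.25) + f(2) + f(2.75) + ...].
Sum = 65.25.

65.25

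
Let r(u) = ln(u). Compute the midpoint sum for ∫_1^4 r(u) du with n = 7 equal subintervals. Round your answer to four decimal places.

2.5508

Δu = (4 − 1)/7 = 3/7.
Midpoints: 17/14, 23/14, 29/14, 2.5, 41/14, 47/14, 53/14.
r(17/14) ≈ 0.1942, r(23/14) ≈ 0.4964, r(29/14) ≈ 0.7282, r(2.5) ≈ 0.9163, r(41/14) ≈ 1.0745, r(47/14) ≈ 1.2111, r(53/14) ≈ 1.3312.
Sum = Δu · [r(17/14) + r(23/14) + r(29/14) + ...].
Sum ≈ 2.5508.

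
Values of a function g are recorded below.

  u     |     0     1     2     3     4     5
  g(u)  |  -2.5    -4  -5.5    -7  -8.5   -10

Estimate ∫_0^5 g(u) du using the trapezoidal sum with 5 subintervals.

-31.25

Δu = 1.
T_5 = (1/2)·[(-2.5) + 2·(-4) + 2·(-5.5) + 2·(-7) + 2·(-8.5) + (-10)] = -31.25.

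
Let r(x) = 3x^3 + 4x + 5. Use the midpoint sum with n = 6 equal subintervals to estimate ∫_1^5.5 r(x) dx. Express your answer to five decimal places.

760.37695

Δx = (5.5 − 1)/6 = 0.75.
Midpoints: 1.375, 2.125, 2.875, 3.625, 4.375, 5.125.
r(1.375) = 9369/512, r(2.125) = 21651/512, r(2.875) = 44949/512, r(3.625) = 83151/512, r(4.375) = 140145/512, r(5.125) = 219819/512.
Sum = Δx · [r(1.375) + r(2.125) + r(2.875) + ...].
Sum ≈ 760.37695.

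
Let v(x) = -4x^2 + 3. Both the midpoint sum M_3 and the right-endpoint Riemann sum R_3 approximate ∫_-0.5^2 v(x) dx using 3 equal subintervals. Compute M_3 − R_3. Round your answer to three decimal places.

7.986

M_3 ≈ -2.75463.
R_3 ≈ -10.74074.
M_3 − R_3 ≈ 7.986.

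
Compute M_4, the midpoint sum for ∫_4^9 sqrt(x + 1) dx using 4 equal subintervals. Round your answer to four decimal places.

Δx = (9 − 4)/4 = 1.25.
Midpoints: 4.625, 5.875, 7.125, 8.375.
f(4.625) ≈ 2.3717, f(5.875) ≈ 2.6220, f(7.125) ≈ 2.8504, f(8.375) ≈ 3.0619.
Sum = Δx · [f(4.625) + f(5.875) + f(7.125) + f(8.375)].
Sum ≈ 13.6325.

13.6325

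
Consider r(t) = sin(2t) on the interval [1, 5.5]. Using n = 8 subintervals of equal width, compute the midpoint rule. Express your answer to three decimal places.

-0.222

Δt = (5.5 − 1)/8 = 0.5625.
Midpoints: 1.28125, 1.84375, 2.40625, 2.96875, 3.53125, 4.09375, 4.65625, 5.21875.
r(1.28125) ≈ 0.547, r(1.84375) ≈ -0.519, r(2.40625) ≈ -0.995, r(2.96875) ≈ -0.339, r(3.53125) ≈ 0.703, r(4.09375) ≈ 0.945, r(4.65625) ≈ 0.112, r(5.21875) ≈ -0.848.
Sum = Δt · [r(1.28125) + r(1.84375) + r(2.40625) + ...].
Sum ≈ -0.222.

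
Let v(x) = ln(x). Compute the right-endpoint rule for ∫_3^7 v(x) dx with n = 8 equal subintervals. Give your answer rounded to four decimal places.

6.5334

Δx = (7 − 3)/8 = 0.5.
Right endpoints: 3.5, 4, 4.5, 5, 5.5, 6, 6.5, 7.
v(3.5) ≈ 1.2528, v(4) ≈ 1.3863, v(4.5) ≈ 1.5041, v(5) ≈ 1.6094, v(5.5) ≈ 1.7047, v(6) ≈ 1.7918, v(6.5) ≈ 1.8718, v(7) ≈ 1.9459.
Sum = Δx · [v(3.5) + v(4) + v(4.5) + ...].
Sum ≈ 6.5334.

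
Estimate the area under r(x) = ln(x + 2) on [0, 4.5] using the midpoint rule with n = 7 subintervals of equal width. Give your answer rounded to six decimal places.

Δx = (4.5 − 0)/7 = 9/14.
Midpoints: 9/28, 27/28, 45/28, 2.25, 81/28, 99/28, 117/28.
r(9/28) ≈ 0.842183, r(27/28) ≈ 1.086636, r(45/28) ≈ 1.282916, r(2.25) ≈ 1.446919, r(81/28) ≈ 1.587776, r(99/28) ≈ 1.711221, r(117/28) ≈ 1.821087.
Sum = Δx · [r(9/28) + r(27/28) + r(45/28) + ...].
Sum ≈ 6.286332.

6.286332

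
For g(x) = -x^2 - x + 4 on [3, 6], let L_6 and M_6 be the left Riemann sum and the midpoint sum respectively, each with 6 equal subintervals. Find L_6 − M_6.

L_6 = -57.125.
M_6 = -64.4375.
L_6 − M_6 = 7.3125.

7.3125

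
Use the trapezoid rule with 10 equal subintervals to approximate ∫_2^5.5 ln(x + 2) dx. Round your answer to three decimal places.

6.065

Δx = (5.5 − 2)/10 = 0.35.
f(2) ≈ 1.386, f(2.35) ≈ 1.470, f(2.7) ≈ 1.548, f(3.05) ≈ 1.619, f(3.4) ≈ 1.686, f(3.75) ≈ 1.749, f(4.1) ≈ 1.808, f(4.45) ≈ 1.864, f(4.8) ≈ 1.917, f(5.15) ≈ 1.967, f(5.5) ≈ 2.015.
T_10 = (Δx/2)·[f(x_0) + 2f(x_1) + ... + 2f(x_{9}) + f(x_10)].
Sum ≈ 6.065.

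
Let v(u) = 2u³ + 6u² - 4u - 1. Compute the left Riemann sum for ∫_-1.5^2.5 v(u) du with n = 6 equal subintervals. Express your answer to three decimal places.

Δu = (2.5 − (-1.5))/6 = 2/3.
Left endpoints: -1.5, -5/6, -1/6, 0.5, 7/6, 11/6.
v(-1.5) = 11.75, v(-5/6) = 577/108, v(-1/6) = -19/108, v(0.5) = -1.25, v(7/6) = 613/108, v(11/6) = 2609/108.
Sum = Δu · [v(-1.5) + v(-5/6) + v(-1/6) + ...].
Sum ≈ 30.333.

30.333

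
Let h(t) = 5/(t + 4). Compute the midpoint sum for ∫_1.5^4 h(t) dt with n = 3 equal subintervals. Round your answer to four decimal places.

Δt = (4 − 1.5)/3 = 5/6.
Midpoints: 23/12, 2.75, 43/12.
h(23/12) = 60/71, h(2.75) = 20/27, h(43/12) = 60/91.
Sum = Δt · [h(23/12) + h(2.75) + h(43/12)].
Sum ≈ 1.8710.

1.8710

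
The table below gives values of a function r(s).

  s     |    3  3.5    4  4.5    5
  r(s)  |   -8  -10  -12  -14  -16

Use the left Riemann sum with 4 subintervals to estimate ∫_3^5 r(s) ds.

-22

Δs = 0.5.
Sum = 0.5·[(-8) + (-10) + (-12) + (-14)] = -22.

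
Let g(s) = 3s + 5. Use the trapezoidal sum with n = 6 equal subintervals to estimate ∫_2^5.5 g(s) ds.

56.875

Δs = (5.5 − 2)/6 = 7/12.
g(2) = 11, g(31/12) = 12.75, g(19/6) = 14.5, g(3.75) = 16.25, g(13/3) = 18, g(59/12) = 19.75, g(5.5) = 21.5.
T_6 = (Δs/2)·[g(s_0) + 2g(s_1) + ... + 2g(s_{5}) + g(s_6)].
Sum = 56.875.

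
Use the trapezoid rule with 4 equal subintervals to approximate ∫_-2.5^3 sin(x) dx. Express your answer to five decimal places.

0.15811

Δx = (3 − (-2.5))/4 = 1.375.
f(-2.5) ≈ -0.59847, f(-1.125) ≈ -0.90227, f(0.25) ≈ 0.24740, f(1.625) ≈ 0.99853, f(3) ≈ 0.14112.
T_4 = (Δx/2)·[f(x_0) + 2f(x_1) + 2f(x_2) + 2f(x_3) + f(x_4)].
Sum ≈ 0.15811.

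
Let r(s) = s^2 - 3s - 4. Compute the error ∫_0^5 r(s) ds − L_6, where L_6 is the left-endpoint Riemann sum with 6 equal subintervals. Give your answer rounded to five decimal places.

3.58796

Exact integral: ∫_0^5 r(s) ds ≈ -15.8333333.
L_6 ≈ -19.4212963.
Error ≈ -15.8333333 − (-19.4212963) ≈ 3.58796.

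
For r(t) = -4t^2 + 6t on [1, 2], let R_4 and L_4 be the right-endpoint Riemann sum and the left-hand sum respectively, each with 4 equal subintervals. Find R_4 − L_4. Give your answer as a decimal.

-1.5

R_4 = -1.125.
L_4 = 0.375.
R_4 − L_4 = -1.5.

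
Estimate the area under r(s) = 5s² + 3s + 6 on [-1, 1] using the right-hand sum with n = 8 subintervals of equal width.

Δs = (1 − (-1))/8 = 0.25.
Right endpoints: -0.75, -0.5, -0.25, 0, 0.25, 0.5, 0.75, 1.
r(-0.75) = 6.5625, r(-0.5) = 5.75, r(-0.25) = 5.5625, r(0) = 6, r(0.25) = 7.0625, r(0.5) = 8.75, r(0.75) = 11.0625, r(1) = 14.
Sum = Δs · [r(-0.75) + r(-0.5) + r(-0.25) + ...].
Sum = 16.1875.

16.1875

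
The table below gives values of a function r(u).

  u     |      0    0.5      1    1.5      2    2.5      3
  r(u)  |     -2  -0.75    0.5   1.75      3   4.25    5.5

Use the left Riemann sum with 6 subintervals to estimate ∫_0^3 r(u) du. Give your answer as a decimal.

3.375

Δu = 0.5.
Sum = 0.5·[(-2) + (-0.75) + 0.5 + 1.75 + 3 + 4.25] = 3.375.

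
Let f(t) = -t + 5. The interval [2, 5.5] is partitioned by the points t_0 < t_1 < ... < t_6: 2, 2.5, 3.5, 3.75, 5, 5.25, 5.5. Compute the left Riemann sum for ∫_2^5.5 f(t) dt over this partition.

5.875

Subinterval widths: 0.5, 1, 0.25, 1.25, 0.25, 0.25.
Left endpoints: 2, 2.5, 3.5, 3.75, 5, 5.25.
f(2) = 3, f(2.5) = 2.5, f(3.5) = 1.5, f(3.75) = 1.25, f(5) = 0, f(5.25) = -0.25.
Sum = Σ Δt_i · f(t_i).
Sum = 5.875.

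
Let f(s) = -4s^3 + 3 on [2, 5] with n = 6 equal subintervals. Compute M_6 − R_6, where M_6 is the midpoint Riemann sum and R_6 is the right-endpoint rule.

124.875

M_6 = -597.375.
R_6 = -722.25.
M_6 − R_6 = 124.875.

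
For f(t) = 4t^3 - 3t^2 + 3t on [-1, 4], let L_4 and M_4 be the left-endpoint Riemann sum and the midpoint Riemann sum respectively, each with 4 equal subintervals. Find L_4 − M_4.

-114.453125

L_4 = 88.28125.
M_4 = 202.734375.
L_4 − M_4 = -114.453125.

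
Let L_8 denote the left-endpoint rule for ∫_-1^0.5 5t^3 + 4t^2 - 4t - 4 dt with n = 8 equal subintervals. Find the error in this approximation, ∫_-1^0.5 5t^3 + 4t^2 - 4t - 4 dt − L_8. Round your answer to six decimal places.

-0.318604

Exact integral: ∫_-1^0.5 f(t) dt = -4.171875.
L_8 ≈ -3.85327148.
Error ≈ -4.171875 − (-3.85327148) ≈ -0.318604.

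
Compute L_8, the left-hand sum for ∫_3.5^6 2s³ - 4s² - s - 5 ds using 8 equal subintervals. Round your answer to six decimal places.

Δs = (6 − 3.5)/8 = 0.3125.
Left endpoints: 3.5, 3.8125, 4.125, 4.4375, 4.75, 5.0625, 5.375, 5.6875.
f(3.5) = 28.25, f(3.8125) = 89861/2048, f(4.125) = 63.19140625, f(4.4375) = 177271/2048, f(4.75) = 114.34375, f(5.0625) = 300881/2048, f(5.375) = 184.63671875, f(5.6875) = 466691/2048.
Sum = Δs · [f(3.5) + f(3.8125) + f(4.125) + ...].
Sum ≈ 279.890137.

279.890137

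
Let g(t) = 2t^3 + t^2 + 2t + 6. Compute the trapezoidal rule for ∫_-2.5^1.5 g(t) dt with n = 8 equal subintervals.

Δt = (1.5 − (-2.5))/8 = 0.5.
g(-2.5) = -24, g(-2) = -10, g(-1.5) = -1.5, g(-1) = 3, g(-0.5) = 5, g(0) = 6, g(0.5) = 7.5, g(1) = 11, g(1.5) = 18.
T_8 = (Δt/2)·[g(t_0) + 2g(t_1) + ... + 2g(t_{7}) + g(t_8)].
Sum = 9.

9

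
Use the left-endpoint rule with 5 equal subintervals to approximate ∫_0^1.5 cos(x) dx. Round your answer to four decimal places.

Δx = (1.5 − 0)/5 = 0.3.
Left endpoints: 0, 0.3, 0.6, 0.9, 1.2.
f(0) ≈ 1.0000, f(0.3) ≈ 0.9553, f(0.6) ≈ 0.8253, f(0.9) ≈ 0.6216, f(1.2) ≈ 0.3624.
Sum = Δx · [f(0) + f(0.3) + f(0.6) + f(0.9) + f(1.2)].
Sum ≈ 1.1294.

1.1294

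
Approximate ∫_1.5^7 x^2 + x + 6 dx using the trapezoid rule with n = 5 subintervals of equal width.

170.6925

Δx = (7 − 1.5)/5 = 1.1.
f(1.5) = 9.75, f(2.6) = 15.36, f(3.7) = 23.39, f(4.8) = 33.84, f(5.9) = 46.71, f(7) = 62.
T_5 = (Δx/2)·[f(x_0) + 2f(x_1) + ... + 2f(x_{4}) + f(x_5)].
Sum = 170.6925.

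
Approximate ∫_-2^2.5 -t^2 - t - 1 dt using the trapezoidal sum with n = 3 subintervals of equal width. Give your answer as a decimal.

Δt = (2.5 − (-2))/3 = 1.5.
f(-2) = -3, f(-0.5) = -0.75, f(1) = -3, f(2.5) = -9.75.
T_3 = (Δt/2)·[f(t_0) + 2f(t_1) + 2f(t_2) + f(t_3)].
Sum = -15.1875.

-15.1875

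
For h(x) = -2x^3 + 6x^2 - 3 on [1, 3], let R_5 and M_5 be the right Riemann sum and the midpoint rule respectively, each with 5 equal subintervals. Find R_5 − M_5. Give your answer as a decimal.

R_5 = 4.88.
M_5 = 6.16.
R_5 − M_5 = -1.28.

-1.28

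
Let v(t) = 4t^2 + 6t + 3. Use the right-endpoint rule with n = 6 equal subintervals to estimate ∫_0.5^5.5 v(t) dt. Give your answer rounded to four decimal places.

Δt = (5.5 − 0.5)/6 = 5/6.
Right endpoints: 4/3, 13/6, 3, 23/6, 14/3, 5.5.
v(4/3) = 163/9, v(13/6) = 313/9, v(3) = 57, v(23/6) = 763/9, v(14/3) = 1063/9, v(5.5) = 157.
Sum = Δt · [v(4/3) + v(13/6) + v(3) + ...].
Sum ≈ 391.4815.

391.4815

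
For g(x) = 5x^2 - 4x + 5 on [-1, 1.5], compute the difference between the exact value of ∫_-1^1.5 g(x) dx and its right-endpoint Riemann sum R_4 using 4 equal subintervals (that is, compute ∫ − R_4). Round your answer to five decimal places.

Exact integral: ∫_-1^1.5 g(x) dx ≈ 17.2916667.
R_4 = 16.93359375.
Error ≈ 17.2916667 − 16.93359375 ≈ 0.35807.

0.35807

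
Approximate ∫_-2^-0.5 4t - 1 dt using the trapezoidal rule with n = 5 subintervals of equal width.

-9

Δt = (-0.5 − (-2))/5 = 0.3.
f(-2) = -9, f(-1.7) = -7.8, f(-1.4) = -6.6, f(-1.1) = -5.4, f(-0.8) = -4.2, f(-0.5) = -3.
T_5 = (Δt/2)·[f(t_0) + 2f(t_1) + ... + 2f(t_{4}) + f(t_5)].
Sum = -9.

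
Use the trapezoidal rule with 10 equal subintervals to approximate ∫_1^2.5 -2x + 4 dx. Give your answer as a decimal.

Δx = (2.5 − 1)/10 = 0.15.
f(1) = 2, f(1.15) = 1.7, f(1.3) = 1.4, f(1.45) = 1.1, f(1.6) = 0.8, f(1.75) = 0.5, f(1.9) = 0.2, f(2.05) = -0.1, f(2.2) = -0.4, f(2.35) = -0.7, f(2.5) = -1.
T_10 = (Δx/2)·[f(x_0) + 2f(x_1) + ... + 2f(x_{9}) + f(x_10)].
Sum = 0.75.

0.75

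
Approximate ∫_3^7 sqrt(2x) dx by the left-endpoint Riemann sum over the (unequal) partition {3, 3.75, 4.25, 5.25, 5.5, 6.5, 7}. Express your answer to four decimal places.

12.0514

Subinterval widths: 0.75, 0.5, 1, 0.25, 1, 0.5.
Left endpoints: 3, 3.75, 4.25, 5.25, 5.5, 6.5.
f(3) ≈ 2.4495, f(3.75) ≈ 2.7386, f(4.25) ≈ 2.9155, f(5.25) ≈ 3.2404, f(5.5) ≈ 3.3166, f(6.5) ≈ 3.6056.
Sum = Σ Δx_i · f(x_i).
Sum ≈ 12.0514.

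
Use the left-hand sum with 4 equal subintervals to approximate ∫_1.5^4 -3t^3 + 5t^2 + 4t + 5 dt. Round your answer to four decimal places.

Δt = (4 − 1.5)/4 = 0.625.
Left endpoints: 1.5, 2.125, 2.75, 3.375.
f(1.5) = 12.125, f(2.125) = 3733/512, f(2.75) = -8.578125, f(3.375) = -20417/512.
Sum = Δt · [f(1.5) + f(2.125) + f(2.75) + f(3.375)].
Sum ≈ -18.1494.

-18.1494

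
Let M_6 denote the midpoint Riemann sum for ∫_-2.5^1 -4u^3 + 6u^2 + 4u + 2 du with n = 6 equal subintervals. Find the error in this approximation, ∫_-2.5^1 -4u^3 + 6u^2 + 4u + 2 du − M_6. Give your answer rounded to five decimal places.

1.48872

Exact integral: ∫_-2.5^1 f(u) du = 67.8125.
M_6 ≈ 66.3237847.
Error ≈ 67.8125 − 66.3237847 ≈ 1.48872.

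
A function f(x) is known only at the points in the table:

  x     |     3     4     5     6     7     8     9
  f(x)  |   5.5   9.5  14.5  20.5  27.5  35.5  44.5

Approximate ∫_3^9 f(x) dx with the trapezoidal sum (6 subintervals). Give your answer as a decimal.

132.5

Δx = 1.
T_6 = (1/2)·[5.5 + 2·9.5 + 2·14.5 + 2·20.5 + 2·27.5 + 2·35.5 + 44.5] = 132.5.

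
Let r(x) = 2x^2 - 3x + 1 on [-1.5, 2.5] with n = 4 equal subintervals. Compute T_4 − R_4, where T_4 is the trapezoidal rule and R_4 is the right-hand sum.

2

T_4 = 12.
R_4 = 10.
T_4 − R_4 = 2.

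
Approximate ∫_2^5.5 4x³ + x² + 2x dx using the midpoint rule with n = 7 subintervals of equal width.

974.75

Δx = (5.5 − 2)/7 = 0.5.
Midpoints: 2.25, 2.75, 3.25, 3.75, 4.25, 4.75, 5.25.
f(2.25) = 55.125, f(2.75) = 96.25, f(3.25) = 154.375, f(3.75) = 232.5, f(4.25) = 333.625, f(4.75) = 460.75, f(5.25) = 616.875.
Sum = Δx · [f(2.25) + f(2.75) + f(3.25) + ...].
Sum = 974.75.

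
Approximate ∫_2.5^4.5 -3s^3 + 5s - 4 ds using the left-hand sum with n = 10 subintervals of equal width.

Δs = (4.5 − 2.5)/10 = 0.2.
Left endpoints: 2.5, 2.7, 2.9, 3.1, 3.3, 3.5, 3.7, 3.9, 4.1, 4.3.
f(2.5) = -38.375, f(2.7) = -49.549, f(2.9) = -62.667, f(3.1) = -77.873, f(3.3) = -95.311, f(3.5) = -115.125, f(3.7) = -137.459, f(3.9) = -162.457, f(4.1) = -190.263, f(4.3) = -221.021.
Sum = Δs · [f(2.5) + f(2.7) + f(2.9) + ...].
Sum = -230.02.

-230.02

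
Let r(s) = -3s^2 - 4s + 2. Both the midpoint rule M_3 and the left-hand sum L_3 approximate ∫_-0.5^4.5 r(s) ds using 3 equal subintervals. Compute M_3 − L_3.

-56.25

M_3 ≈ -117.777778.
L_3 ≈ -61.527778.
M_3 − L_3 = -56.25.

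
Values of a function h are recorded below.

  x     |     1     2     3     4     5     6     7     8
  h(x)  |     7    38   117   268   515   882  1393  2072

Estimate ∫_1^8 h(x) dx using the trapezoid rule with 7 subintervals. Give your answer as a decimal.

Δx = 1.
T_7 = (1/2)·[7 + 2·38 + 2·117 + 2·268 + 2·515 + 2·882 + 2·1393 + 2072] = 4252.5.

4252.5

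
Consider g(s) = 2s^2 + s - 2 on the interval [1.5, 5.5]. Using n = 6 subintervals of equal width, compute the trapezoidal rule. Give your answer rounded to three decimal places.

115.259

Δs = (5.5 − 1.5)/6 = 2/3.
g(1.5) = 4, g(13/6) = 86/9, g(17/6) = 152/9, g(3.5) = 26, g(25/6) = 332/9, g(29/6) = 446/9, g(5.5) = 64.
T_6 = (Δs/2)·[g(s_0) + 2g(s_1) + ... + 2g(s_{5}) + g(s_6)].
Sum ≈ 115.259.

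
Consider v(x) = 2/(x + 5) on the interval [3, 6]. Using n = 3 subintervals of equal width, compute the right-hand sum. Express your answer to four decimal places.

Δx = (6 − 3)/3 = 1.
Right endpoints: 4, 5, 6.
v(4) = 2/9, v(5) = 0.2, v(6) = 2/11.
Sum = Δx · [v(4) + v(5) + v(6)].
Sum ≈ 0.6040.

0.6040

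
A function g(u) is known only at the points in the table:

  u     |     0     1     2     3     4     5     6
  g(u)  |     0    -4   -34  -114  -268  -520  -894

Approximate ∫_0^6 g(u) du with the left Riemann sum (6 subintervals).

-940

Δu = 1.
Sum = 1·[0 + (-4) + (-34) + (-114) + (-268) + (-520)] = -940.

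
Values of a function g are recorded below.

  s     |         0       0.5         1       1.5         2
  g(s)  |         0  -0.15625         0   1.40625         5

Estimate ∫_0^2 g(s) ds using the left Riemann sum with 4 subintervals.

0.625

Δs = 0.5.
Sum = 0.5·[0 + (-0.15625) + 0 + 1.40625] = 0.625.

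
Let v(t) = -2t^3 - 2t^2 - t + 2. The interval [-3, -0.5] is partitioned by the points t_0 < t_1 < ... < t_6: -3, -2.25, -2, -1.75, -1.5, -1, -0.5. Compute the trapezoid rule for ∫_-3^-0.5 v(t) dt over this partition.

33.1328125

Subinterval widths: 0.75, 0.25, 0.25, 0.25, 0.5, 0.5.
v(-3) = 41, v(-2.25) = 16.90625, v(-2) = 12, v(-1.75) = 8.34375, v(-1.5) = 5.75, v(-1) = 3, v(-0.5) = 2.25.
On each subinterval the trapezoid contributes (Δt_i/2)·[v(t_{i-1}) + v(t_i)].
Sum = 33.1328125.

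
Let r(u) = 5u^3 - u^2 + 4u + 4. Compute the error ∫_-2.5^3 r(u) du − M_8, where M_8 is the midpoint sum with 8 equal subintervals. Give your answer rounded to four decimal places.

0.5957

Exact integral: ∫_-2.5^3 r(u) du ≈ 65.713542.
M_8 ≈ 65.117798.
Error ≈ 65.713542 − 65.117798 ≈ 0.5957.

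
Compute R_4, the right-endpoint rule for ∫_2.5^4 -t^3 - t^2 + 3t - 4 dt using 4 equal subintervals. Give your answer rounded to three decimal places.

-72.167

Δt = (4 − 2.5)/4 = 0.375.
Right endpoints: 2.875, 3.25, 3.625, 4.
f(2.875) = -14031/512, f(3.25) = -39.140625, f(3.625) = -27597/512, f(4) = -72.
Sum = Δt · [f(2.875) + f(3.25) + f(3.625) + f(4)].
Sum ≈ -72.167.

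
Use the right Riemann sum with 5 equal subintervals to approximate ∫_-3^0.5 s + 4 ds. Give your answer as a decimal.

Δs = (0.5 − (-3))/5 = 0.7.
Right endpoints: -2.3, -1.6, -0.9, -0.2, 0.5.
f(-2.3) = 1.7, f(-1.6) = 2.4, f(-0.9) = 3.1, f(-0.2) = 3.8, f(0.5) = 4.5.
Sum = Δs · [f(-2.3) + f(-1.6) + f(-0.9) + f(-0.2) + f(0.5)].
Sum = 10.85.

10.85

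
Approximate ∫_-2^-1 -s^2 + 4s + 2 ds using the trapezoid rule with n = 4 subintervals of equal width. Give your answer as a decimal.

-6.34375

Δs = (-1 − (-2))/4 = 0.25.
f(-2) = -10, f(-1.75) = -8.0625, f(-1.5) = -6.25, f(-1.25) = -4.5625, f(-1) = -3.
T_4 = (Δs/2)·[f(s_0) + 2f(s_1) + 2f(s_2) + 2f(s_3) + f(s_4)].
Sum = -6.34375.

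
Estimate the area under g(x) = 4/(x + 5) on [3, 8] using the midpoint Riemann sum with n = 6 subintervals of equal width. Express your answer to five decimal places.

1.94091

Δx = (8 − 3)/6 = 5/6.
Midpoints: 41/12, 4.25, 61/12, 71/12, 6.75, 91/12.
g(41/12) = 48/101, g(4.25) = 16/37, g(61/12) = 48/121, g(71/12) = 48/131, g(6.75) = 16/47, g(91/12) = 48/151.
Sum = Δx · [g(41/12) + g(4.25) + g(61/12) + ...].
Sum ≈ 1.94091.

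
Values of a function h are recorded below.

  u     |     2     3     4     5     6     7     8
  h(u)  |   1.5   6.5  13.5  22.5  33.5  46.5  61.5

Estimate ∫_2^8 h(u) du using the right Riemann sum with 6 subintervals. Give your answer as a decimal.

184

Δu = 1.
Sum = 1·[6.5 + 13.5 + 22.5 + 33.5 + 46.5 + 61.5] = 184.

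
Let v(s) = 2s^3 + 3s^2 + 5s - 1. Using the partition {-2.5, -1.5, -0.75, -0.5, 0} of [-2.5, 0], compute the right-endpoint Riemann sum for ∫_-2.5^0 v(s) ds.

-12.6796875

Subinterval widths: 1, 0.75, 0.25, 0.5.
Right endpoints: -1.5, -0.75, -0.5, 0.
v(-1.5) = -8.5, v(-0.75) = -3.90625, v(-0.5) = -3, v(0) = -1.
Sum = Σ Δs_i · v(s_i).
Sum = -12.6796875.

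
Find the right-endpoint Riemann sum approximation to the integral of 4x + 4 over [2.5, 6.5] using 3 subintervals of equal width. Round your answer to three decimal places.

Δx = (6.5 − 2.5)/3 = 4/3.
Right endpoints: 23/6, 31/6, 6.5.
f(23/6) = 58/3, f(31/6) = 74/3, f(6.5) = 30.
Sum = Δx · [f(23/6) + f(31/6) + f(6.5)].
Sum ≈ 98.667.

98.667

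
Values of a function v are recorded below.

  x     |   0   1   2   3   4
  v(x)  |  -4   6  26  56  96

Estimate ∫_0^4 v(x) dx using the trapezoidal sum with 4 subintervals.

134

Δx = 1.
T_4 = (1/2)·[(-4) + 2·6 + 2·26 + 2·56 + 96] = 134.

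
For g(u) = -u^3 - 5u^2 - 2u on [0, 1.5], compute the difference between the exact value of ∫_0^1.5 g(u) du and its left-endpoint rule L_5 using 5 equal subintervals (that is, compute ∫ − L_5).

Exact integral: ∫_0^1.5 g(u) du = -9.140625.
L_5 = -6.66.
Error = -9.140625 − (-6.66) = -2.480625.

-2.480625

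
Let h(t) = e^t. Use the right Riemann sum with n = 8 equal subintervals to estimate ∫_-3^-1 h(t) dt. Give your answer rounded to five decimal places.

Δt = (-1 − (-3))/8 = 0.25.
Right endpoints: -2.75, -2.5, -2.25, -2, -1.75, -1.5, -1.25, -1.
h(-2.75) ≈ 0.06393, h(-2.5) ≈ 0.08208, h(-2.25) ≈ 0.10540, h(-2) ≈ 0.13534, h(-1.75) ≈ 0.17377, h(-1.5) ≈ 0.22313, h(-1.25) ≈ 0.28650, h(-1) ≈ 0.36788.
Sum = Δt · [h(-2.75) + h(-2.5) + h(-2.25) + ...].
Sum ≈ 0.35951.

0.35951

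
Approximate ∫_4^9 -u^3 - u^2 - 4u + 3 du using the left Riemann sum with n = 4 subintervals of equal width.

-1470.859375

Δu = (9 − 4)/4 = 1.25.
Left endpoints: 4, 5.25, 6.5, 7.75.
f(4) = -93, f(5.25) = -190.265625, f(6.5) = -339.875, f(7.75) = -553.546875.
Sum = Δu · [f(4) + f(5.25) + f(6.5) + f(7.75)].
Sum = -1470.859375.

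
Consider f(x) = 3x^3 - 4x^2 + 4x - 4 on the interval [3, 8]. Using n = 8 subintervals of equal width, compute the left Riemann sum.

Δx = (8 − 3)/8 = 0.625.
Left endpoints: 3, 3.625, 4.25, 4.875, 5.5, 6.125, 6.75, 7.375.
f(3) = 53, f(3.625) = 51631/512, f(4.25) = 171.046875, f(4.875) = 137221/512, f(5.5) = 396.125, f(6.125) = 286611/512, f(6.75) = 763.390625, f(7.375) = 517801/512.
Sum = Δx · [f(3) + f(3.625) + f(4.25) + ...].
Sum = 2077.20703125.

2077.20703125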